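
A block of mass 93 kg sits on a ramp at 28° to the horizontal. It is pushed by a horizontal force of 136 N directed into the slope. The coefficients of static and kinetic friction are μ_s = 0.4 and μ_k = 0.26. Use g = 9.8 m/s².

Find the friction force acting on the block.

Normal direction: N = m g cos θ + P sin θ = 868.6 N.
Along the incline, the net driving force (taking up-slope positive) is P cos θ − m g sin θ = 120.1 − 427.9 = -307.8 N, so equilibrium requires friction f = 307.8 N (up-slope).
The limit of static friction is μ_s N = 347.4 N.
Since 307.8 N is within the 347.4 N limit, the block stays put and friction is exactly 308 N.

f ≈ 308 N (up the incline)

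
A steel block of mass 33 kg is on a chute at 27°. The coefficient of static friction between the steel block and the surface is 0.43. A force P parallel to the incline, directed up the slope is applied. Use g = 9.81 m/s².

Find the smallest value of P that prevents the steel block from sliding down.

The steel block tends to slide down (tan θ > μ_s), so at the point of impending slip friction acts up-slope at its limit: f = μ_s N.
P is parallel to the surface, so N = m g cos θ = 288 N.
Along the incline: P + μ_s N = m g sin θ, so P = 147 − 0.43×288 = 22.9 N.

P_min ≈ 22.9 N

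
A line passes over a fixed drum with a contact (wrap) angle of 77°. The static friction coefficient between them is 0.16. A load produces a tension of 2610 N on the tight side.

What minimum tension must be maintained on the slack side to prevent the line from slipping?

Capstan equation at impending slip: T_tight/T_slack = e^{μβ}.
β = 77° = 1.344 rad; e^{μβ} = e^{0.16×1.344} = 1.24.
T_slack = T_tight / e^{μβ} = 2610 / 1.24 = 2110 N.

T_min ≈ 2110 N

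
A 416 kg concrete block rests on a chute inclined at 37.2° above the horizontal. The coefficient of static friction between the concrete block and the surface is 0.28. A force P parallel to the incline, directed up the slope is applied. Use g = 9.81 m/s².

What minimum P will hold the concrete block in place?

P_min ≈ 1560 N

The concrete block tends to slide down (tan θ > μ_s), so at the point of impending slip friction acts up-slope at its limit: f = μ_s N.
P is parallel to the surface, so N = m g cos θ = 3250 N.
Along the incline: P + μ_s N = m g sin θ, so P = 2470 − 0.28×3250 = 1560 N.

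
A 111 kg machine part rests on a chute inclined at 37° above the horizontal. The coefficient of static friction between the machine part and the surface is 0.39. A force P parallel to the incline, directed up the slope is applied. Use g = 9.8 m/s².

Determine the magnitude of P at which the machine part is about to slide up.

P ≈ 993 N

At impending motion up the slope, friction acts down-slope at its limit: f = μ_s N.
P is parallel to the surface, so N = m g cos θ = 869 N.
Along the incline: P = m g sin θ + μ_s N = 655 + 0.39×869 = 993 N.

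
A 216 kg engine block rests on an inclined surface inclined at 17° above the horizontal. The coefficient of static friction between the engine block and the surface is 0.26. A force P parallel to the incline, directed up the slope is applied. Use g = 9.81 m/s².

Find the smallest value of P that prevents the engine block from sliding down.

The engine block tends to slide down (tan θ > μ_s), so at the point of impending slip friction acts up-slope at its limit: f = μ_s N.
P is parallel to the surface, so N = m g cos θ = 2030 N.
Along the incline: P + μ_s N = m g sin θ, so P = 620 − 0.26×2030 = 92.7 N.

P_min ≈ 92.7 N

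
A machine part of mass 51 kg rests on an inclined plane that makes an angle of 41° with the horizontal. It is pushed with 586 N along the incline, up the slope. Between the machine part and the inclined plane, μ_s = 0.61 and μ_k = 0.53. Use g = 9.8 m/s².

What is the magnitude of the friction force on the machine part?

The normal reaction is N = m g cos θ = 377.2 N.
Parallel to the incline, ΣF = 0 gives f = m g sin θ − P = 327.9 − 586 = -258.1 N (up-slope positive).
Maximum static friction available: μ_s N = 0.61 × 377.2 = 230.1 N.
|-258.1| exceeds 230.1 N, so the machine part slips up-slope; friction is kinetic, f = μ_k N = 0.53×377.2 = 200 N.

f ≈ 200 N (down the incline)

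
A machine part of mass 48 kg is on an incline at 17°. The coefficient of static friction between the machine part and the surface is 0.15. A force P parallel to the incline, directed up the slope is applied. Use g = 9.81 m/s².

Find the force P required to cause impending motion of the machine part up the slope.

P ≈ 205 N

At impending motion up the slope, friction acts down-slope at its limit: f = μ_s N.
P is parallel to the surface, so N = m g cos θ = 450 N.
Along the incline: P = m g sin θ + μ_s N = 138 + 0.15×450 = 205 N.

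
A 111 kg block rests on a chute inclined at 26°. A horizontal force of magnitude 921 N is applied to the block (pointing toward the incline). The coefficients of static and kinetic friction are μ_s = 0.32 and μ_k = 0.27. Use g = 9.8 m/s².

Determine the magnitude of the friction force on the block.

f ≈ 351 N (down the incline)

The horizontal push has a component P sin θ into the surface, so N = m g cos θ + P sin θ = 977.7 + 403.7 = 1381 N.
Parallel to the incline: P cos θ − m g sin θ = 827.8 − 476.9 = 350.9 N; the friction needed to balance this is 350.9 N acting down the slope.
The limit of static friction is μ_s N = 442.1 N.
Since 350.9 N is within the 442.1 N limit, the block stays put and friction is exactly 351 N.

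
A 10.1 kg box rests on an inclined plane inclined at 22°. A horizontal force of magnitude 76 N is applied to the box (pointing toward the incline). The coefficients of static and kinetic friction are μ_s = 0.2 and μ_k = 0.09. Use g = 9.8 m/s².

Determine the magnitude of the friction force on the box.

f ≈ 10.8 N (down the incline)

Normal direction: N = m g cos θ + P sin θ = 120.2 N.
Along the incline, the net driving force (taking up-slope positive) is P cos θ − m g sin θ = 70.47 − 37.08 = 33.39 N, so equilibrium requires friction f = -33.39 N (down-slope).
The limit of static friction is μ_s N = 24.05 N.
The required 33.39 N exceeds the static limit, so the box slides up-slope and f = μ_k N = 0.09×120.2 = 10.8 N.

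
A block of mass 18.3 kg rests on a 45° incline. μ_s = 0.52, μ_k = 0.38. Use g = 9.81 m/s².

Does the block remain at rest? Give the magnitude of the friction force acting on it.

N = m g cos θ = 127 N.
Down-slope weight component: m g sin θ = 127 N.
μ_s N = 66 N.
127 > 66 N, so it slides; kinetic friction f = μ_k N = 0.38×127 = 48.2 N.

f ≈ 48.2 N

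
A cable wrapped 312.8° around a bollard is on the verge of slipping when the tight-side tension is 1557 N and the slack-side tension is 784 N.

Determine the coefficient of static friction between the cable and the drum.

T₂/T₁ = e^{μβ} → μ = ln(T₂/T₁)/β.
β = 312.8° = 5.459 rad.
μ = ln(1557/784)/5.459 = ln(1.986)/5.459 = 0.126.

μ ≈ 0.126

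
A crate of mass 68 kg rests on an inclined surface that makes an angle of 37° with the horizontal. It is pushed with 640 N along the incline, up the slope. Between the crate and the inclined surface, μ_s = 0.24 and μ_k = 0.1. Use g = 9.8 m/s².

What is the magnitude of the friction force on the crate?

f ≈ 53.2 N (down the incline)

Perpendicular to the surface, N = m g cos θ = 68·9.8·cos 37° = 532.2 N.
Parallel to the incline, ΣF = 0 gives f = m g sin θ − P = 401 − 640 = -239 N (up-slope positive).
Static friction can supply at most μ_s N = 127.7 N.
|-239| exceeds 127.7 N, so the crate slips up-slope; friction is kinetic, f = μ_k N = 0.1×532.2 = 53.2 N.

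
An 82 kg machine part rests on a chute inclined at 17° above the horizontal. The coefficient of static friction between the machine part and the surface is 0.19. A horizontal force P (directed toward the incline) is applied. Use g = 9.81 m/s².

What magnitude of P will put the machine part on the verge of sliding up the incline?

At impending motion up the slope, friction acts down-slope at its limit: f = μ_s N.
Perpendicular to the incline: N = m g cos θ + P sin θ.
Along the incline: P cos θ = m g sin θ + μ_s N = m g sin θ + μ_s (m g cos θ + P sin θ).
Solving, P (cos θ − μ_s sin θ) = m g (sin θ + μ_s cos θ), so P = 82×9.81×(sin 17° + 0.19 cos 17°)/(cos 17° − 0.19 sin 17°) = 804×0.4741/0.9008 = 423 N.

P ≈ 423 N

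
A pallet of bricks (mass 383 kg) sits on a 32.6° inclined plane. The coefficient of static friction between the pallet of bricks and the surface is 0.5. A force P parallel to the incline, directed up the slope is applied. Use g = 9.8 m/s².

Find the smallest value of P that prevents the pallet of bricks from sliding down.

P_min ≈ 441 N

The pallet of bricks tends to slide down (tan θ > μ_s), so at the point of impending slip friction acts up-slope at its limit: f = μ_s N.
P is parallel to the surface, so N = m g cos θ = 3160 N.
Along the incline: P + μ_s N = m g sin θ, so P = 2020 − 0.5×3160 = 441 N.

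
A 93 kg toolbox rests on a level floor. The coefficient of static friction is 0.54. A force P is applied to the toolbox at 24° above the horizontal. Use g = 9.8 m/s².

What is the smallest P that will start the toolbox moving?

N = m g − P sin α (the pull lifts the toolbox).
At impending slip, P cos α = μ_s N = μ_s (m g − P sin α).
Solving: P (cos α + μ_s sin α) = μ_s m g → P = 0.54×911/(cos 24° + 0.54 sin 24°) = 492/1.133 = 434 N.

P ≈ 434 N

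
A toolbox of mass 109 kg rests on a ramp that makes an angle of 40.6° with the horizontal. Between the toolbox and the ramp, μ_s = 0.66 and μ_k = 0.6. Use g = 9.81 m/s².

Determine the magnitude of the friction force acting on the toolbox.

f ≈ 487 N (up the incline)

Normal force: N = m g cos θ = 109 × 9.81 × cos 40.6° = 811.9 N.
For equilibrium along the incline, friction must balance the weight component: f = m g sin θ = 695.9 N up the slope.
The static-friction ceiling is μ_s N = 0.66 × 811.9 = 535.8 N.
Since |695.9| > 535.8 N, static friction cannot hold it; the toolbox slides down the incline and kinetic friction applies: f = μ_k N = 0.6 × 811.9 = 487 N.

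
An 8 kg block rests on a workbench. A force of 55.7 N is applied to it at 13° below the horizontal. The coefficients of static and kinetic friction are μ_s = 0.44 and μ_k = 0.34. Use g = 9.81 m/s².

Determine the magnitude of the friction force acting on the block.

f ≈ 30.9 N

Vertical equilibrium gives N = m g + P sin α = 91.01 N.
For equilibrium, f = P cos α = 55.7×cos 13° = 54.27 N.
The static-friction limit is μ_s N = 40.04 N.
The required friction exceeds μ_s N, so the block moves and f = μ_k N = 30.9 N.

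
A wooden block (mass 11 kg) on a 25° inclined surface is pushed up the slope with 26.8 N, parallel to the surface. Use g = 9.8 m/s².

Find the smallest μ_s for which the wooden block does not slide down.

μ_s,min ≈ 0.192

N = m g cos θ = 97.7 N.
Friction must make up the shortfall along the incline: f = m g sin θ − P = 45.56 − 26.8 = 18.76 N.
At the threshold f = μ_s N, so μ_s,min = 18.76/97.7 = 0.192.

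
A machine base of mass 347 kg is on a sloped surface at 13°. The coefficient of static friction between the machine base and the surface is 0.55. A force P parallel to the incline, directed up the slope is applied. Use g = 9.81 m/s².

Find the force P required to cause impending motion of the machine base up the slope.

P ≈ 2590 N

At impending motion up the slope, friction acts down-slope at its limit: f = μ_s N.
P is parallel to the surface, so N = m g cos θ = 3320 N.
Along the incline: P = m g sin θ + μ_s N = 766 + 0.55×3320 = 2590 N.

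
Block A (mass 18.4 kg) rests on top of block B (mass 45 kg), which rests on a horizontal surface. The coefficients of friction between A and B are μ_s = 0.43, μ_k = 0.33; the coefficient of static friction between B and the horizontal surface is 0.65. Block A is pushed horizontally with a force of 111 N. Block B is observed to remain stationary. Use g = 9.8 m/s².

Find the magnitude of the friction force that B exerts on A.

The normal force B exerts on A is simply A's weight, N₁ = 180.3 N.
So the A–B interface can sustain at most μ_s N₁ = 77.54 N of static friction.
P = 111 N exceeds that limit, so A slips over B and the interface friction becomes kinetic: f₁ = μ_k N₁ = 0.33×180.3 = 59.5 N.
By Newton's third law B feels 59.5 N forward from A. With B stationary, the floor's static friction on B balances it: f₂ = 59.5 N (well within μ_s(m_A+m_B)g = 403.9 N).

f ≈ 59.5 N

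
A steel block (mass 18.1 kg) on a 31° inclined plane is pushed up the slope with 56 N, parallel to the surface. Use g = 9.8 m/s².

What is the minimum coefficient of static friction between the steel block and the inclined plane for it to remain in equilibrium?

N = m g cos θ = 152 N.
Friction must make up the shortfall along the incline: f = m g sin θ − P = 91.36 − 56 = 35.36 N.
At the threshold f = μ_s N, so μ_s,min = 35.36/152 = 0.233.

μ_s,min ≈ 0.233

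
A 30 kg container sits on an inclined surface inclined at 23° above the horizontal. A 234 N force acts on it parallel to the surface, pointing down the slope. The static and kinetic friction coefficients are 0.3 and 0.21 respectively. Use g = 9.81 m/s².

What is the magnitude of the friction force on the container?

Perpendicular to the surface, N = m g cos θ = 30·9.81·cos 23° = 270.9 N.
Parallel to the incline, ΣF = 0 gives f = m g sin θ + P = 115 + 234 = 349 N (up-slope positive).
Maximum static friction available: μ_s N = 0.3 × 270.9 = 81.27 N.
|349| exceeds 81.27 N, so the container slips down-slope; friction is kinetic, f = μ_k N = 0.21×270.9 = 56.9 N.

f ≈ 56.9 N (up the incline)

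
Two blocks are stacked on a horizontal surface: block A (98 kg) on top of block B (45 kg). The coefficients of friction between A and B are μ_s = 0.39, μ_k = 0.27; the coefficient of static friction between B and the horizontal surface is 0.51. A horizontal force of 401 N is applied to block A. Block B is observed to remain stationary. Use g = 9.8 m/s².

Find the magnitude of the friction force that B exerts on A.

Between the blocks, N₁ = m_A g = 960.4 N.
Maximum static friction on A from B: μ_s N₁ = 0.39×960.4 = 374.6 N.
P = 401 N exceeds that limit, so A slips over B and the interface friction becomes kinetic: f₁ = μ_k N₁ = 0.27×960.4 = 259 N.
B experiences an equal 259 N forward from A (third law). B is in equilibrium, so the floor supplies f₂ = 259 N of static friction (limit μ_s(m_A+m_B)g = 714.7 N, not exceeded).

f ≈ 259 N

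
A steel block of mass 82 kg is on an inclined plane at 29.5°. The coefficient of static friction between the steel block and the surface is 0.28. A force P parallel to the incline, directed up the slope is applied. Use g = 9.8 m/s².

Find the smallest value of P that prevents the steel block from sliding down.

The steel block tends to slide down (tan θ > μ_s), so at the point of impending slip friction acts up-slope at its limit: f = μ_s N.
P is parallel to the surface, so N = m g cos θ = 699 N.
Along the incline: P + μ_s N = m g sin θ, so P = 396 − 0.28×699 = 200 N.

P_min ≈ 200 N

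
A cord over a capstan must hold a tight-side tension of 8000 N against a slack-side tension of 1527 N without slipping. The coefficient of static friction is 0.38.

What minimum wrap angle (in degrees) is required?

β_min ≈ 250°

T₂/T₁ = e^{μβ} → β = ln(T₂/T₁)/μ.
β = ln(8000/1527)/0.38 = 1.656/0.38 = 4.358 rad.
In degrees: β = 4.358 × 180/π = 250°.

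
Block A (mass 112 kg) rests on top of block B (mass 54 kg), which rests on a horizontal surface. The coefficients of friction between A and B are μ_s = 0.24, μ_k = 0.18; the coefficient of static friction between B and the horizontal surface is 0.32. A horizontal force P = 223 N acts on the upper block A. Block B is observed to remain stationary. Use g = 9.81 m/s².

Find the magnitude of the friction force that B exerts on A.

Normal force at the A–B interface: N₁ = m_A g = 1099 N.
Maximum static friction on A from B: μ_s N₁ = 0.24×1099 = 263.7 N.
Since P = 223 N ≤ 263.7 N, A does not slip on B; friction on A equals P = 223 N.
By Newton's third law B feels 223 N forward from A. With B stationary, the floor's static friction on B balances it: f₂ = 223 N (well within μ_s(m_A+m_B)g = 521.1 N).

f ≈ 223 N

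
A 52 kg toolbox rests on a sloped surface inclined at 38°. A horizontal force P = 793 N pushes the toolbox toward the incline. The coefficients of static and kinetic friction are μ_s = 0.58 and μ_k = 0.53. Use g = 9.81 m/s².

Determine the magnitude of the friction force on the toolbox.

The horizontal push has a component P sin θ into the surface, so N = m g cos θ + P sin θ = 402 + 488.2 = 890.2 N.
Parallel to the incline: P cos θ − m g sin θ = 624.9 − 314.1 = 310.8 N; the friction needed to balance this is 310.8 N acting down the slope.
Maximum static friction: μ_s N = 0.58 × 890.2 = 516.3 N.
Since 310.8 N is within the 516.3 N limit, the toolbox stays put and friction is exactly 311 N.

f ≈ 311 N (down the incline)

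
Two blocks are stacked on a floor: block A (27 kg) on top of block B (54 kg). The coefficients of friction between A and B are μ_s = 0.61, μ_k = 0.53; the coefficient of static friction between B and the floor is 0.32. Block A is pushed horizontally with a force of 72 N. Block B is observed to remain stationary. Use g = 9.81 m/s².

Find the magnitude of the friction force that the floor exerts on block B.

f ≈ 72 N

Normal force at the A–B interface: N₁ = m_A g = 264.9 N.
Maximum static friction on A from B: μ_s N₁ = 0.61×264.9 = 161.6 N.
P = 72 N is within that limit, so A and B move together (both at rest); the A–B friction is simply f₁ = P = 72 N.
By Newton's third law B feels 72 N forward from A. With B stationary, the floor's static friction on B balances it: f₂ = 72 N (well within μ_s(m_A+m_B)g = 254.3 N).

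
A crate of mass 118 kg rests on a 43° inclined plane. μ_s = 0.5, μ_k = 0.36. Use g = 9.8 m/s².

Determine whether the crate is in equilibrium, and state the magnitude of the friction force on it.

f ≈ 304 N

N = m g cos θ = 846 N.
Down-slope weight component: m g sin θ = 789 N.
μ_s N = 423 N.
789 > 423 N, so it slides; kinetic friction f = μ_k N = 0.36×846 = 304 N.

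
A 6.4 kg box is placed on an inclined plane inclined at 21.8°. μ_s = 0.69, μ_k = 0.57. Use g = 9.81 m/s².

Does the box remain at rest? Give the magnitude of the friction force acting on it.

f ≈ 23.3 N

N = m g cos θ = 58.3 N.
Down-slope weight component: m g sin θ = 23.3 N.
μ_s N = 40.2 N.
23.3 ≤ 40.2 N, so it stays put; friction = 23.3 N.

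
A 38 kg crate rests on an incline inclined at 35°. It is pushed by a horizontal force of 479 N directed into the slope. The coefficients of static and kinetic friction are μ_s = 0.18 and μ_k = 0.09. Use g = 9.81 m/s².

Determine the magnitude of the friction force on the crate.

f ≈ 52.2 N (down the incline)

Normal direction: N = m g cos θ + P sin θ = 580.1 N.
Along the incline, the net driving force (taking up-slope positive) is P cos θ − m g sin θ = 392.4 − 213.8 = 178.6 N, so equilibrium requires friction f = -178.6 N (down-slope).
Maximum static friction: μ_s N = 0.18 × 580.1 = 104.4 N.
|f_req| = 178.6 > 104.4 N → the crate slides up the incline; f = μ_k N = 0.09 × 580.1 = 52.2 N.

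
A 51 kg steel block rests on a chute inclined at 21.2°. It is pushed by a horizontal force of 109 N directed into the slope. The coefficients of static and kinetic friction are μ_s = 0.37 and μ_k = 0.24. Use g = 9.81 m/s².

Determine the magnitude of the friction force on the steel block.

f ≈ 79.3 N (up the incline)

Normal direction: N = m g cos θ + P sin θ = 505.9 N.
Parallel to the incline: P cos θ − m g sin θ = 101.6 − 180.9 = -79.3 N; the friction needed to balance this is 79.3 N acting up the slope.
The limit of static friction is μ_s N = 187.2 N.
|f_req| = 79.3 ≤ 187.2 N → the steel block is in equilibrium; friction equals the required value.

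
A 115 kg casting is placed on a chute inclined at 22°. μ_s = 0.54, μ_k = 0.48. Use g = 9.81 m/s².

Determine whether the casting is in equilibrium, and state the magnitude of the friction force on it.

f ≈ 423 N

N = m g cos θ = 1050 N.
Down-slope weight component: m g sin θ = 423 N.
μ_s N = 565 N.
423 ≤ 565 N, so it stays put; friction = 423 N.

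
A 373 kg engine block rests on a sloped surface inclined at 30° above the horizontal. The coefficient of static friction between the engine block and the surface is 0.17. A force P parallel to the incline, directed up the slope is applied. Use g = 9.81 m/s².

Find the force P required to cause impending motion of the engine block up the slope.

At impending motion up the slope, friction acts down-slope at its limit: f = μ_s N.
P is parallel to the surface, so N = m g cos θ = 3170 N.
Along the incline: P = m g sin θ + μ_s N = 1830 + 0.17×3170 = 2370 N.

P ≈ 2370 N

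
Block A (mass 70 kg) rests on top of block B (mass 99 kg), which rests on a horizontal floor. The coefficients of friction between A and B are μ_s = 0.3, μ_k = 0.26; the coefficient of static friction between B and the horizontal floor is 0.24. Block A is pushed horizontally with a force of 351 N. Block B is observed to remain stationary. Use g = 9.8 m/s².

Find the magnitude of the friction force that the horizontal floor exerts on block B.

The normal force B exerts on A is simply A's weight, N₁ = 686 N.
So the A–B interface can sustain at most μ_s N₁ = 205.8 N of static friction.
Since P = 351 N > 205.8 N, A slides on B; the A–B friction is kinetic: f₁ = μ_k N₁ = 0.26×686 = 178 N.
By Newton's third law B feels 178 N forward from A. With B stationary, the floor's static friction on B balances it: f₂ = 178 N (well within μ_s(m_A+m_B)g = 397.5 N).

f ≈ 178 N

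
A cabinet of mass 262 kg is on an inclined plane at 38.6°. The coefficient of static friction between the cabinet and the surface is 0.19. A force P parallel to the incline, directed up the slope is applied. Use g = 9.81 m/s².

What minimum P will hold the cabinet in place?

The cabinet tends to slide down (tan θ > μ_s), so at the point of impending slip friction acts up-slope at its limit: f = μ_s N.
P is parallel to the surface, so N = m g cos θ = 2010 N.
Along the incline: P + μ_s N = m g sin θ, so P = 1600 − 0.19×2010 = 1220 N.

P_min ≈ 1220 N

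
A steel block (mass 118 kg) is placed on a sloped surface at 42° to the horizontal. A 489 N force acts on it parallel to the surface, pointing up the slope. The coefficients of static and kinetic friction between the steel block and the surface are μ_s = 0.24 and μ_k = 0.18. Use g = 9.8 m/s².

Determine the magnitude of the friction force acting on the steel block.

Perpendicular to the surface, N = m g cos θ = 118·9.8·cos 42° = 859.4 N.
The friction needed for equilibrium is m g sin θ − P = 773.8 − 489 = 284.8 N, measured positive up-slope.
Maximum static friction available: μ_s N = 0.24 × 859.4 = 206.2 N.
|284.8| exceeds 206.2 N, so the steel block slips down-slope; friction is kinetic, f = μ_k N = 0.18×859.4 = 155 N.

f ≈ 155 N (up the incline)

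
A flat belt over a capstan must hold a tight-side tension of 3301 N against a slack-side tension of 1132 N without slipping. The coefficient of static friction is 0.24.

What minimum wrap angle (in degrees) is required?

β_min ≈ 256°

T₂/T₁ = e^{μβ} → β = ln(T₂/T₁)/μ.
β = ln(3301/1132)/0.24 = 1.07/0.24 = 4.459 rad.
In degrees: β = 4.459 × 180/π = 256°.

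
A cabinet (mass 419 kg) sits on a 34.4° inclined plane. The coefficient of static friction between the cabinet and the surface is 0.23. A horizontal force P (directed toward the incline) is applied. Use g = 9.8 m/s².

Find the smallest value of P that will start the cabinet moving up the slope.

At impending motion up the slope, friction acts down-slope at its limit: f = μ_s N.
Perpendicular to the incline: N = m g cos θ + P sin θ.
Along the incline: P cos θ = m g sin θ + μ_s N = m g sin θ + μ_s (m g cos θ + P sin θ).
Solving, P (cos θ − μ_s sin θ) = m g (sin θ + μ_s cos θ), so P = 419×9.8×(sin 34.4° + 0.23 cos 34.4°)/(cos 34.4° − 0.23 sin 34.4°) = 4110×0.7547/0.6952 = 4460 N.

P ≈ 4460 N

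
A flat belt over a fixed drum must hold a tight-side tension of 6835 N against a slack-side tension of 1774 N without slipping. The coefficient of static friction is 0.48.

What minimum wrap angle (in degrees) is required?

β_min ≈ 161°

T₂/T₁ = e^{μβ} → β = ln(T₂/T₁)/μ.
β = ln(6835/1774)/0.48 = 1.349/0.48 = 2.81 rad.
In degrees: β = 2.81 × 180/π = 161°.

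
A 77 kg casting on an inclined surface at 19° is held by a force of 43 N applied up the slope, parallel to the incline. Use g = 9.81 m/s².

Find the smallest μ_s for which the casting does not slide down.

N = m g cos θ = 714.2 N.
Friction must make up the shortfall along the incline: f = m g sin θ − P = 245.9 − 43 = 202.9 N.
At the threshold f = μ_s N, so μ_s,min = 202.9/714.2 = 0.284.

μ_s,min ≈ 0.284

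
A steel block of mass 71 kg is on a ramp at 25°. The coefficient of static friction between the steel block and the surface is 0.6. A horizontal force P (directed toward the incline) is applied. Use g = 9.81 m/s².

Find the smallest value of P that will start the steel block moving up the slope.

At impending motion up the slope, friction acts down-slope at its limit: f = μ_s N.
Perpendicular to the incline: N = m g cos θ + P sin θ.
Along the incline: P cos θ = m g sin θ + μ_s N = m g sin θ + μ_s (m g cos θ + P sin θ).
Solving, P (cos θ − μ_s sin θ) = m g (sin θ + μ_s cos θ), so P = 71×9.81×(sin 25° + 0.6 cos 25°)/(cos 25° − 0.6 sin 25°) = 697×0.9664/0.6527 = 1030 N.

P ≈ 1030 N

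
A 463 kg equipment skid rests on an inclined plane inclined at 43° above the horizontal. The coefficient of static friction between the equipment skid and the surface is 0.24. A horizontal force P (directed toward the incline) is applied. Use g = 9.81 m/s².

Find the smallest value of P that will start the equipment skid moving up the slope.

At impending motion up the slope, friction acts down-slope at its limit: f = μ_s N.
Perpendicular to the incline: N = m g cos θ + P sin θ.
Along the incline: P cos θ = m g sin θ + μ_s N = m g sin θ + μ_s (m g cos θ + P sin θ).
Solving, P (cos θ − μ_s sin θ) = m g (sin θ + μ_s cos θ), so P = 463×9.81×(sin 43° + 0.24 cos 43°)/(cos 43° − 0.24 sin 43°) = 4540×0.8575/0.5677 = 6860 N.

P ≈ 6860 N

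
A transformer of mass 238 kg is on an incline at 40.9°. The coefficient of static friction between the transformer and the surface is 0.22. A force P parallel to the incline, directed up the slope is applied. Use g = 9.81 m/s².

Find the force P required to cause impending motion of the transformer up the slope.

At impending motion up the slope, friction acts down-slope at its limit: f = μ_s N.
P is parallel to the surface, so N = m g cos θ = 1760 N.
Along the incline: P = m g sin θ + μ_s N = 1530 + 0.22×1760 = 1920 N.

P ≈ 1920 N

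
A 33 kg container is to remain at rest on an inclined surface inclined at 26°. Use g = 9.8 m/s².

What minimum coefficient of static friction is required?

At the slip threshold m g sin θ = μ_s m g cos θ, so μ_s,min = tan θ.
μ_s,min = tan 26° = 0.488.

μ_s,min ≈ 0.488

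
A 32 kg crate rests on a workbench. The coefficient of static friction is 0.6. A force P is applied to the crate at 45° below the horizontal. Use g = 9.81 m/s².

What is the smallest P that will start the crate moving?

P ≈ 666 N

N = m g + P sin α (the push presses the crate into the workbench).
At impending slip, P cos α = μ_s N = μ_s (m g + P sin α).
Solving: P (cos α − μ_s sin α) = μ_s m g → P = 0.6×314/(cos 45° − 0.6 sin 45°) = 188/0.2828 = 666 N.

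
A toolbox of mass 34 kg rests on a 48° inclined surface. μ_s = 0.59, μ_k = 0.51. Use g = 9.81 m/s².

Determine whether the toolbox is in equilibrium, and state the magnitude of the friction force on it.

f ≈ 114 N

N = m g cos θ = 223 N.
Down-slope weight component: m g sin θ = 248 N.
μ_s N = 132 N.
248 > 132 N, so it slides; kinetic friction f = μ_k N = 0.51×223 = 114 N.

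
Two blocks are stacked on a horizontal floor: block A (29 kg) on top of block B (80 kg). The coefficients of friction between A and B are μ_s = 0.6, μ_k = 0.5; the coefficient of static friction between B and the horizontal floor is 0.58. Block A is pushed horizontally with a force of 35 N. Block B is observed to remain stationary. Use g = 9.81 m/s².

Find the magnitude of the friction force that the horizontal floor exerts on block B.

The normal force B exerts on A is simply A's weight, N₁ = 284.5 N.
So the A–B interface can sustain at most μ_s N₁ = 170.7 N of static friction.
P = 35 N is within that limit, so A and B move together (both at rest); the A–B friction is simply f₁ = P = 35 N.
B experiences an equal 35 N forward from A (third law). B is in equilibrium, so the floor supplies f₂ = 35 N of static friction (limit μ_s(m_A+m_B)g = 620.2 N, not exceeded).

f ≈ 35 N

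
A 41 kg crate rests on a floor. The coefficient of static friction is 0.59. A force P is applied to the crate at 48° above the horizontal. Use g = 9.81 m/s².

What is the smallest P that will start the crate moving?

P ≈ 214 N

N = m g − P sin α (the pull lifts the crate).
At impending slip, P cos α = μ_s N = μ_s (m g − P sin α).
Solving: P (cos α + μ_s sin α) = μ_s m g → P = 0.59×402/(cos 48° + 0.59 sin 48°) = 237/1.108 = 214 N.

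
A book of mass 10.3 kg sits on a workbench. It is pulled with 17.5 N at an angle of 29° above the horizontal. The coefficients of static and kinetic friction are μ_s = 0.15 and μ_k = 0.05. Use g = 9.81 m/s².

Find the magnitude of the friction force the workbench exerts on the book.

N = m g − P sin α = 101 − 17.5×sin 29° = 92.56 N.
Horizontally, friction must balance P cos α = 15.31 N.
μ_s N = 0.15 × 92.56 = 13.88 N.
The required friction exceeds μ_s N, so the book moves and f = μ_k N = 4.63 N.

f ≈ 4.63 N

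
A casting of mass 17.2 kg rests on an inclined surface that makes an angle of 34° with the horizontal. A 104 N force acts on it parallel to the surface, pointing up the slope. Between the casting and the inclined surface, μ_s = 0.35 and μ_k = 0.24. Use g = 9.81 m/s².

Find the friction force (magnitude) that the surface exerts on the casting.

Perpendicular to the surface, N = m g cos θ = 17.2·9.81·cos 34° = 139.9 N.
For equilibrium along the incline the friction force must supply f = m g sin θ − P = 94.35 − 104 = -9.646 N (positive meaning up-slope).
The static-friction ceiling is μ_s N = 0.35 × 139.9 = 48.96 N.
Since |-9.646| ≤ 48.96 N, static friction is sufficient; f equals the required value, not μ_s N.

f ≈ 9.65 N (down the incline)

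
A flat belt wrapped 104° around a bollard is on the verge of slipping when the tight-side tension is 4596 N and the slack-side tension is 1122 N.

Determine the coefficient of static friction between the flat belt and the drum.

μ ≈ 0.777

T₂/T₁ = e^{μβ} → μ = ln(T₂/T₁)/β.
β = 104° = 1.815 rad.
μ = ln(4596/1122)/1.815 = ln(4.096)/1.815 = 0.777.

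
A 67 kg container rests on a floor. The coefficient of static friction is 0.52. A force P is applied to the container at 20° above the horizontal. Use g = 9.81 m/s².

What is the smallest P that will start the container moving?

P ≈ 306 N

N = m g − P sin α (the pull lifts the container).
At impending slip, P cos α = μ_s N = μ_s (m g − P sin α).
Solving: P (cos α + μ_s sin α) = μ_s m g → P = 0.52×657/(cos 20° + 0.52 sin 20°) = 342/1.118 = 306 N.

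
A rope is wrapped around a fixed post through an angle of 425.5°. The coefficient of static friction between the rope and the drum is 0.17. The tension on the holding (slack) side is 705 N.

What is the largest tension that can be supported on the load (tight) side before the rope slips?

T_max ≈ 2490 N

At impending slip the capstan equation gives T₂/T₁ = e^{μβ} with β in radians.
β = 425.5° × π/180 = 7.426 rad.
e^{μβ} = e^{0.17×7.426} = 3.534.
T₂ = T₁ · e^{μβ} = 705 × 3.534 = 2490 N.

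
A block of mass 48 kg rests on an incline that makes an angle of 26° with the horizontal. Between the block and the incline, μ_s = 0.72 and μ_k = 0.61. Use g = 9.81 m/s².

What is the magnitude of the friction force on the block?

f ≈ 206 N (up the incline)

The normal reaction is N = m g cos θ = 423.2 N.
For equilibrium along the incline, friction must balance the weight component: f = m g sin θ = 206.4 N up the slope.
The static-friction ceiling is μ_s N = 0.72 × 423.2 = 304.7 N.
Since |206.4| ≤ 304.7 N, no slip — friction simply equals what equilibrium demands.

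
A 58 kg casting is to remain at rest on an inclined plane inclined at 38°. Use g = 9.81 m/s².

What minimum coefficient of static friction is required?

μ_s,min ≈ 0.781

At the slip threshold m g sin θ = μ_s m g cos θ, so μ_s,min = tan θ.
μ_s,min = tan 38° = 0.781.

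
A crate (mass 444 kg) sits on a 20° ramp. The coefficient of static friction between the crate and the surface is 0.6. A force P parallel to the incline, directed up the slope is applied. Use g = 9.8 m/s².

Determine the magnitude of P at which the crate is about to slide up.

At impending motion up the slope, friction acts down-slope at its limit: f = μ_s N.
P is parallel to the surface, so N = m g cos θ = 4090 N.
Along the incline: P = m g sin θ + μ_s N = 1490 + 0.6×4090 = 3940 N.

P ≈ 3940 N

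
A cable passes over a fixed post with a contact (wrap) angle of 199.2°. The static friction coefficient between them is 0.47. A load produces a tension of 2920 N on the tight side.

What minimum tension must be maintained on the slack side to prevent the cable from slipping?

Capstan equation at impending slip: T_tight/T_slack = e^{μβ}.
β = 199.2° = 3.477 rad; e^{μβ} = e^{0.47×3.477} = 5.125.
T_slack = T_tight / e^{μβ} = 2920 / 5.125 = 570 N.

T_min ≈ 570 N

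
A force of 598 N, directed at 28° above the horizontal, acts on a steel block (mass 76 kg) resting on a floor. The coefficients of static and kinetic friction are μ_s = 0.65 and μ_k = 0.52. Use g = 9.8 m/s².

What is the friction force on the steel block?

f ≈ 241 N

The vertical component of P reduces the normal force: N = m g − P sin α = 744.8 − 280.7 = 464.1 N.
For equilibrium, f = P cos α = 598×cos 28° = 528 N.
The static-friction limit is μ_s N = 301.6 N.
The required friction exceeds μ_s N, so the steel block moves and f = μ_k N = 241 N.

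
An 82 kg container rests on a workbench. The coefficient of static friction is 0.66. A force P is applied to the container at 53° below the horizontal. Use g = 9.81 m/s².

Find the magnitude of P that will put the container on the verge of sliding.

P ≈ 7110 N

N = m g + P sin α (the push presses the container into the workbench).
At impending slip, P cos α = μ_s N = μ_s (m g + P sin α).
Solving: P (cos α − μ_s sin α) = μ_s m g → P = 0.66×804/(cos 53° − 0.66 sin 53°) = 531/0.07472 = 7110 N.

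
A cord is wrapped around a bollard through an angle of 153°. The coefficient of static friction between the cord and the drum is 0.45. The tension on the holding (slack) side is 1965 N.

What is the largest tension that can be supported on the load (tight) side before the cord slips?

At impending slip the capstan equation gives T₂/T₁ = e^{μβ} with β in radians.
β = 153° × π/180 = 2.67 rad.
e^{μβ} = e^{0.45×2.67} = 3.326.
T₂ = T₁ · e^{μβ} = 1965 × 3.326 = 6530 N.

T_max ≈ 6530 N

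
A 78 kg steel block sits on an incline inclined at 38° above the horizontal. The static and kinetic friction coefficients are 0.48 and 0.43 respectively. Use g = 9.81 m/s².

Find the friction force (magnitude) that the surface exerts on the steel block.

f ≈ 259 N (up the incline)

Perpendicular to the surface, N = m g cos θ = 78·9.81·cos 38° = 603 N.
Along the slope the weight component is m g sin θ = 471.1 N; friction must supply exactly this, acting up-slope.
Maximum static friction available: μ_s N = 0.48 × 603 = 289.4 N.
Since |471.1| > 289.4 N, static friction cannot hold it; the steel block slides down the incline and kinetic friction applies: f = μ_k N = 0.43 × 603 = 259 N.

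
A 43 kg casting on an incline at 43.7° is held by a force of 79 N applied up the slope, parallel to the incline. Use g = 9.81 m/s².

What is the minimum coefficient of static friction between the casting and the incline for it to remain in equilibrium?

μ_s,min ≈ 0.697

N = m g cos θ = 305 N.
Friction must make up the shortfall along the incline: f = m g sin θ − P = 291.4 − 79 = 212.4 N.
At the threshold f = μ_s N, so μ_s,min = 212.4/305 = 0.697.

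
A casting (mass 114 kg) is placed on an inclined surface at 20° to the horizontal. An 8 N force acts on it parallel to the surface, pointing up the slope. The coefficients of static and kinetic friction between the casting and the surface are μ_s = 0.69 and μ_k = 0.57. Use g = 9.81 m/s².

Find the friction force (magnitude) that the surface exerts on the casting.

Perpendicular to the surface, N = m g cos θ = 114·9.81·cos 20° = 1051 N.
For equilibrium along the incline the friction force must supply f = m g sin θ − P = 382.5 − 8 = 374.5 N (positive meaning up-slope).
Maximum static friction available: μ_s N = 0.69 × 1051 = 725.1 N.
Since |374.5| ≤ 725.1 N, the casting remains in static equilibrium and friction takes exactly the required value.

f ≈ 374 N (up the incline)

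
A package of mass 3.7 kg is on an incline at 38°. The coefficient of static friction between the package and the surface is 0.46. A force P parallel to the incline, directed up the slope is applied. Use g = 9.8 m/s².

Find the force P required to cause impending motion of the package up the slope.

P ≈ 35.5 N

At impending motion up the slope, friction acts down-slope at its limit: f = μ_s N.
P is parallel to the surface, so N = m g cos θ = 28.6 N.
Along the incline: P = m g sin θ + μ_s N = 22.3 + 0.46×28.6 = 35.5 N.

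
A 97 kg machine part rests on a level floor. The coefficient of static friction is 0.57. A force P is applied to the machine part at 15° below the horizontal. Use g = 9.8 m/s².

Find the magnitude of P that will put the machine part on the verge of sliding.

P ≈ 662 N

N = m g + P sin α (the push presses the machine part into the level floor).
At impending slip, P cos α = μ_s N = μ_s (m g + P sin α).
Solving: P (cos α − μ_s sin α) = μ_s m g → P = 0.57×951/(cos 15° − 0.57 sin 15°) = 542/0.8184 = 662 N.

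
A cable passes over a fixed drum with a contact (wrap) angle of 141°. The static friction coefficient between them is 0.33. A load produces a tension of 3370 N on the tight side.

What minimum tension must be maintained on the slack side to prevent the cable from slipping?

T_min ≈ 1500 N

Capstan equation at impending slip: T_tight/T_slack = e^{μβ}.
β = 141° = 2.461 rad; e^{μβ} = e^{0.33×2.461} = 2.253.
T_slack = T_tight / e^{μβ} = 3370 / 2.253 = 1500 N.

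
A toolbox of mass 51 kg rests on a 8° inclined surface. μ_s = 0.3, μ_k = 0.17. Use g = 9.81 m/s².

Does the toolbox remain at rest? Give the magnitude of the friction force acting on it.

f ≈ 69.6 N

N = m g cos θ = 495 N.
Down-slope weight component: m g sin θ = 69.6 N.
μ_s N = 149 N.
69.6 ≤ 149 N, so it stays put; friction = 69.6 N.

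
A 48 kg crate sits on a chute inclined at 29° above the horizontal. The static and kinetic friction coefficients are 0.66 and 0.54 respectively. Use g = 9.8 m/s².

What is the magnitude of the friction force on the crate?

Normal force: N = m g cos θ = 48 × 9.8 × cos 29° = 411.4 N.
Along the slope the weight component is m g sin θ = 228.1 N; friction must supply exactly this, acting up-slope.
Static friction can supply at most μ_s N = 271.5 N.
Since |228.1| ≤ 271.5 N, the crate remains in static equilibrium and friction takes exactly the required value.

f ≈ 228 N (up the incline)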